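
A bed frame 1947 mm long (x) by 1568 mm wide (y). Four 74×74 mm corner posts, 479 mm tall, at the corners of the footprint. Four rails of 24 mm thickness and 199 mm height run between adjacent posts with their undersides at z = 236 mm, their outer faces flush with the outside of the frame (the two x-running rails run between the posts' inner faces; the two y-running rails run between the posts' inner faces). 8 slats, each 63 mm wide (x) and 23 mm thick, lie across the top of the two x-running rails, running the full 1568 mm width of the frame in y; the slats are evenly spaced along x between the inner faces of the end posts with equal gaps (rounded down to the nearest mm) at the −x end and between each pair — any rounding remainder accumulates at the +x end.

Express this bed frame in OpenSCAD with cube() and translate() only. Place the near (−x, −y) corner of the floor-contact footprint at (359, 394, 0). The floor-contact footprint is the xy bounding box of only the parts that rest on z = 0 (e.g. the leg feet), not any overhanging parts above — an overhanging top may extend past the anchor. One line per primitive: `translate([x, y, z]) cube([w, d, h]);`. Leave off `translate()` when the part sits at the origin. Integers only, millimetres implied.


translate([359, 394, 0]) cube([74, 74, 479]);
translate([359, 1888, 0]) cube([74, 74, 479]);
translate([2232, 394, 0]) cube([74, 74, 479]);
translate([2232, 1888, 0]) cube([74, 74, 479]);
translate([433, 394, 236]) cube([1799, 24, 199]);
translate([433, 1938, 236]) cube([1799, 24, 199]);
translate([359, 468, 236]) cube([24, 1420, 199]);
translate([2282, 468, 236]) cube([24, 1420, 199]);
translate([576, 394, 435]) cube([63, 1568, 23]);
translate([782, 394, 435]) cube([63, 1568, 23]);
translate([988, 394, 435]) cube([63, 1568, 23]);
translate([1194, 394, 435]) cube([63, 1568, 23]);
translate([1400, 394, 435]) cube([63, 1568, 23]);
translate([1606, 394, 435]) cube([63, 1568, 23]);
translate([1812, 394, 435]) cube([63, 1568, 23]);
translate([2018, 394, 435]) cube([63, 1568, 23]);


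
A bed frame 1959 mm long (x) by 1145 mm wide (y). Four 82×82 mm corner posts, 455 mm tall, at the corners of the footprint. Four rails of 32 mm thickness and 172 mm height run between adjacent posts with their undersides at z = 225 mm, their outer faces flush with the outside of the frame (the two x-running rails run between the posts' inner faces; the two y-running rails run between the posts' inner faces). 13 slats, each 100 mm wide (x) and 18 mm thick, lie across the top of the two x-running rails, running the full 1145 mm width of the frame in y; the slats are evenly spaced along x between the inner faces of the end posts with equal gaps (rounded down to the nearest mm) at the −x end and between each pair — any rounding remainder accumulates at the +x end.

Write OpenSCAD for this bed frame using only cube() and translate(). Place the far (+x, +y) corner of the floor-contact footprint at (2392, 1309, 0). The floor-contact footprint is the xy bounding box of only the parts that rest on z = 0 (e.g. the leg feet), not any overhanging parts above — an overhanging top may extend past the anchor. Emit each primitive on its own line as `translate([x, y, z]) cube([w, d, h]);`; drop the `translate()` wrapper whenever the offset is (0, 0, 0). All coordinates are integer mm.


translate([433, 164, 0]) cube([82, 82, 455]);
translate([433, 1227, 0]) cube([82, 82, 455]);
translate([2310, 164, 0]) cube([82, 82, 455]);
translate([2310, 1227, 0]) cube([82, 82, 455]);
translate([515, 164, 225]) cube([1795, 32, 172]);
translate([515, 1277, 225]) cube([1795, 32, 172]);
translate([433, 246, 225]) cube([32, 981, 172]);
translate([2360, 246, 225]) cube([32, 981, 172]);
translate([550, 164, 397]) cube([100, 1145, 18]);
translate([685, 164, 397]) cube([100, 1145, 18]);
translate([820, 164, 397]) cube([100, 1145, 18]);
translate([955, 164, 397]) cube([100, 1145, 18]);
translate([1090, 164, 397]) cube([100, 1145, 18]);
translate([1225, 164, 397]) cube([100, 1145, 18]);
translate([1360, 164, 397]) cube([100, 1145, 18]);
translate([1495, 164, 397]) cube([100, 1145, 18]);
translate([1630, 164, 397]) cube([100, 1145, 18]);
translate([1765, 164, 397]) cube([100, 1145, 18]);
translate([1900, 164, 397]) cube([100, 1145, 18]);
translate([2035, 164, 397]) cube([100, 1145, 18]);
translate([2170, 164, 397]) cube([100, 1145, 18]);


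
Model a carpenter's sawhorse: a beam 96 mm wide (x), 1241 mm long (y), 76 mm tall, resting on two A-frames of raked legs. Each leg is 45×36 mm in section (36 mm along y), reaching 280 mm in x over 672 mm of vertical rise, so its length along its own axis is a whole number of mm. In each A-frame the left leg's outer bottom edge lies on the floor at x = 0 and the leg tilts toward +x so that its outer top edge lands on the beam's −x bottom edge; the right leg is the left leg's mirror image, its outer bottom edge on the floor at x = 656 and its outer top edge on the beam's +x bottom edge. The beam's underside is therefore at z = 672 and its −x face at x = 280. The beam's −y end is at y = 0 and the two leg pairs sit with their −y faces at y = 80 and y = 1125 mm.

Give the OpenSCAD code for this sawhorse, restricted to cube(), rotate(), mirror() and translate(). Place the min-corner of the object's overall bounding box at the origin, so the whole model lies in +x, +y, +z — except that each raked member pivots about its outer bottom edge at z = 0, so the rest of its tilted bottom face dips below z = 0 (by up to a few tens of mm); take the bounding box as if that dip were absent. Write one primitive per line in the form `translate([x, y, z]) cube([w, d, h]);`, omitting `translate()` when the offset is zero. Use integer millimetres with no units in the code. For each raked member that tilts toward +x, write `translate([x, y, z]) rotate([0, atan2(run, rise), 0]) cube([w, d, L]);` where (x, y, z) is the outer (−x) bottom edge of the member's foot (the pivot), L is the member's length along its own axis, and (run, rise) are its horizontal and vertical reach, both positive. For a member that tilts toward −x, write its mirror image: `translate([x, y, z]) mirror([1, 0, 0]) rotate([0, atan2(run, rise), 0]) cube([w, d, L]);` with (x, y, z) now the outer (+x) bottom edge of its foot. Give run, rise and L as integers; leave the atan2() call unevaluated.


translate([280, 0, 672]) cube([96, 1241, 76]);
translate([0, 80, 0]) rotate([0, atan2(280, 672), 0]) cube([45, 36, 728]);
translate([656, 80, 0]) mirror([1, 0, 0]) rotate([0, atan2(280, 672), 0]) cube([45, 36, 728]);
translate([0, 1125, 0]) rotate([0, atan2(280, 672), 0]) cube([45, 36, 728]);
translate([656, 1125, 0]) mirror([1, 0, 0]) rotate([0, atan2(280, 672), 0]) cube([45, 36, 728]);


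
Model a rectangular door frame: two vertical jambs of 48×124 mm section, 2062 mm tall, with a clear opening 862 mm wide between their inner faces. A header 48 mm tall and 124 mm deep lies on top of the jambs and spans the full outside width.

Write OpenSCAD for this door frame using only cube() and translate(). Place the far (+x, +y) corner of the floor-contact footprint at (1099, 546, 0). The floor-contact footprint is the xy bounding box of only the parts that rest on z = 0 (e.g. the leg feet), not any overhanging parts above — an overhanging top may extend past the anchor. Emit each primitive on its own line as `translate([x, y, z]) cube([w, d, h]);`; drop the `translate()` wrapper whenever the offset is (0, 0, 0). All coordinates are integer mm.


translate([141, 422, 0]) cube([48, 124, 2062]);
translate([1051, 422, 0]) cube([48, 124, 2062]);
translate([141, 422, 2062]) cube([958, 124, 48]);


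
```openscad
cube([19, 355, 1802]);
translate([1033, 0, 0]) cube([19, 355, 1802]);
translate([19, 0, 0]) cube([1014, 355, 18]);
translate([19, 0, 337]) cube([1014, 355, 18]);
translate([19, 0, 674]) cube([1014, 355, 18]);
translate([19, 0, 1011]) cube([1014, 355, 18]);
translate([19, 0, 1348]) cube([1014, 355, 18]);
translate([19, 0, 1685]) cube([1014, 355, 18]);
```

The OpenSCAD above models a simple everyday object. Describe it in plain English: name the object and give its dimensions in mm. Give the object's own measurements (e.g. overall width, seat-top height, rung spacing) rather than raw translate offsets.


An open bookshelf. Two side panels, each 19 mm thick, 355 mm deep and 1802 mm tall, stand 1052 mm apart (outside-to-outside). Between them sit 6 shelves, each 18 mm thick and 355 mm deep, spanning the full gap between the sides. The bottom shelf rests on the floor (its underside at z = 0) and the clear gap between one shelf's top and the next shelf's underside is 319 mm.


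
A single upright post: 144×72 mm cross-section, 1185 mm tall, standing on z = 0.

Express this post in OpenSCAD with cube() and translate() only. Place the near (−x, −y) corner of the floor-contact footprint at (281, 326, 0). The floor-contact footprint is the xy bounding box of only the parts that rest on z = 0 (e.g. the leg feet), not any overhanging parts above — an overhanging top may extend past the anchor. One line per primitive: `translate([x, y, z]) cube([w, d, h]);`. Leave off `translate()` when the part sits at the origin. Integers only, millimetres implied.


translate([281, 326, 0]) cube([144, 72, 1185]);


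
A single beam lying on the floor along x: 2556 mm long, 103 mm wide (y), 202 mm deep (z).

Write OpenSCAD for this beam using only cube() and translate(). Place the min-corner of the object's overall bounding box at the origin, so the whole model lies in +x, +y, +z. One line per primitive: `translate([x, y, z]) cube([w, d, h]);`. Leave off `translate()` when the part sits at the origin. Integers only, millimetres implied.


cube([2556, 103, 202]);


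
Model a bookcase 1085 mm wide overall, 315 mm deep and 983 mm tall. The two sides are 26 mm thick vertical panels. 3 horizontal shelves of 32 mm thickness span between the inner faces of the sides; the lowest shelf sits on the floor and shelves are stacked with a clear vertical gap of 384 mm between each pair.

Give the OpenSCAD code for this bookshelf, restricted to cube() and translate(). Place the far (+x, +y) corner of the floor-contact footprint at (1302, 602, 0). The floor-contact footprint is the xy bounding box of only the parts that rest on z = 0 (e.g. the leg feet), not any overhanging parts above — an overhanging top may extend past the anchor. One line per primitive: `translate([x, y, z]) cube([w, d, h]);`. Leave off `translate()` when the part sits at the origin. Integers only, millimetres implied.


translate([217, 287, 0]) cube([26, 315, 983]);
translate([1276, 287, 0]) cube([26, 315, 983]);
translate([243, 287, 0]) cube([1033, 315, 32]);
translate([243, 287, 416]) cube([1033, 315, 32]);
translate([243, 287, 832]) cube([1033, 315, 32]);


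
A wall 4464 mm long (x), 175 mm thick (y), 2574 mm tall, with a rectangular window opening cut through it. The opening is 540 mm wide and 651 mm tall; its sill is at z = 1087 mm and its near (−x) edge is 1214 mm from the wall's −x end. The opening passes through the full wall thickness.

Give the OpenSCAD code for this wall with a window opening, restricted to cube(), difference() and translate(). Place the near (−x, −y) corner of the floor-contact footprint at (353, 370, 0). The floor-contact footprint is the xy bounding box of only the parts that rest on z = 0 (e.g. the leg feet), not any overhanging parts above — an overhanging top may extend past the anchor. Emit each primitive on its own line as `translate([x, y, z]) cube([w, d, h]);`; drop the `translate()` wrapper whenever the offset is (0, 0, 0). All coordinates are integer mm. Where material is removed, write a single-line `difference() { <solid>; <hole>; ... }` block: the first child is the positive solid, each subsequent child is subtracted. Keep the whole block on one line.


difference() { translate([353, 370, 0]) cube([4464, 175, 2574]); translate([1567, 370, 1087]) cube([540, 175, 651]); }


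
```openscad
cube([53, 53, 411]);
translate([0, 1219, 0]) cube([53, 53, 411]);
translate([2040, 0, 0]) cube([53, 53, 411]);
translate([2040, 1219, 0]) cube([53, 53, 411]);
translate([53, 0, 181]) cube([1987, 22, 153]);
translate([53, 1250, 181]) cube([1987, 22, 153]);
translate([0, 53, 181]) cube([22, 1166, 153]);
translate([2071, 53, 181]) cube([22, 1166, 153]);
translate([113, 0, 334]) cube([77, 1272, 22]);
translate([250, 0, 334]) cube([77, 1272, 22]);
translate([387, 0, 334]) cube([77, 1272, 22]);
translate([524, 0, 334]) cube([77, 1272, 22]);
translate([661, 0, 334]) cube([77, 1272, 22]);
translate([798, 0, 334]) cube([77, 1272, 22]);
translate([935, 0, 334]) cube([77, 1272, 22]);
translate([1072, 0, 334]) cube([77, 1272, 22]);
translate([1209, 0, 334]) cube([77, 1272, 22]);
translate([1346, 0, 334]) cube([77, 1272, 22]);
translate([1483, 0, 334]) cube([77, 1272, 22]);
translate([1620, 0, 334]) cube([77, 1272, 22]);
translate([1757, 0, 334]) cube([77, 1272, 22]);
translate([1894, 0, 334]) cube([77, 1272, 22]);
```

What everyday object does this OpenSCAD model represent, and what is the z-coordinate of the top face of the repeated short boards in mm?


A bed frame. The slat-top height is 356 mm.

Four posts, four rails, and a row of slats — a bed frame. Slats sit on the rails at z = 181 + 153 = 334; with slat thickness 22, the top is 356 mm.


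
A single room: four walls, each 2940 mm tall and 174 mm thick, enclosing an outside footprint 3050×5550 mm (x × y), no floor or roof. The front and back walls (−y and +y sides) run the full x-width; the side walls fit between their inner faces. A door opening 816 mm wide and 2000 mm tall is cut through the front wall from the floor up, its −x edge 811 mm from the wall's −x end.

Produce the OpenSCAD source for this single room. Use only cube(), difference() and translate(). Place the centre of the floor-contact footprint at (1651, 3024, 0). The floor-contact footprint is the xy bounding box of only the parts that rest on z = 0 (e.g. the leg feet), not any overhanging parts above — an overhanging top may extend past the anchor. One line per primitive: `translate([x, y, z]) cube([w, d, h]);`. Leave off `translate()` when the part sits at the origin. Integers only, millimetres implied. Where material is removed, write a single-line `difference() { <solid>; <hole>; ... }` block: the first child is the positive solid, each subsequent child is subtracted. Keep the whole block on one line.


difference() { translate([126, 249, 0]) cube([3050, 174, 2940]); translate([937, 249, 0]) cube([816, 174, 2000]); }
translate([126, 5625, 0]) cube([3050, 174, 2940]);
translate([126, 423, 0]) cube([174, 5202, 2940]);
translate([3002, 423, 0]) cube([174, 5202, 2940]);


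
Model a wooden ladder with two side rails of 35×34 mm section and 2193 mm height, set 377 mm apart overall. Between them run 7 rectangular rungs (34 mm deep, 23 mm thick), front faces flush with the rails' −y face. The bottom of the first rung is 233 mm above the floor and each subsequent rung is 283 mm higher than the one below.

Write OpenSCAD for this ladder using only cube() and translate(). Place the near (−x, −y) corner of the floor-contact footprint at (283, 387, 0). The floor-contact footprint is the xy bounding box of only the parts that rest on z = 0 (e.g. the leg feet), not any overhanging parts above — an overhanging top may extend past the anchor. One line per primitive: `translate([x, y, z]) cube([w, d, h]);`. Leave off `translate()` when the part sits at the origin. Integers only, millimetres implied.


translate([283, 387, 0]) cube([35, 34, 2193]);
translate([625, 387, 0]) cube([35, 34, 2193]);
translate([318, 387, 233]) cube([307, 34, 23]);
translate([318, 387, 516]) cube([307, 34, 23]);
translate([318, 387, 799]) cube([307, 34, 23]);
translate([318, 387, 1082]) cube([307, 34, 23]);
translate([318, 387, 1365]) cube([307, 34, 23]);
translate([318, 387, 1648]) cube([307, 34, 23]);
translate([318, 387, 1931]) cube([307, 34, 23]);


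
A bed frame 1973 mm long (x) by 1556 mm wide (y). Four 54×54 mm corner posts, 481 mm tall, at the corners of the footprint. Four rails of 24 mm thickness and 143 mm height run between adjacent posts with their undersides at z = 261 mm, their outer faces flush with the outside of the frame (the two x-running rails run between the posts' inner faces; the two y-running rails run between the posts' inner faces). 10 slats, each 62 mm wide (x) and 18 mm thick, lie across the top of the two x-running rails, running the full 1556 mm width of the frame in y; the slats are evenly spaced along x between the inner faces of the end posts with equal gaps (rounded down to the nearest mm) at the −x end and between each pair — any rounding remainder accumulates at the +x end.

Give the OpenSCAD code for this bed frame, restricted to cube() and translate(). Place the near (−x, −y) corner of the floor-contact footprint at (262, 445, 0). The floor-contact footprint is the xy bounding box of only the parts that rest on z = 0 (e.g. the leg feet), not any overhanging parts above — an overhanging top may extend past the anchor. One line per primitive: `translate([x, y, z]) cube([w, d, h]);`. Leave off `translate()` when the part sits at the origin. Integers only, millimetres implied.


translate([262, 445, 0]) cube([54, 54, 481]);
translate([262, 1947, 0]) cube([54, 54, 481]);
translate([2181, 445, 0]) cube([54, 54, 481]);
translate([2181, 1947, 0]) cube([54, 54, 481]);
translate([316, 445, 261]) cube([1865, 24, 143]);
translate([316, 1977, 261]) cube([1865, 24, 143]);
translate([262, 499, 261]) cube([24, 1448, 143]);
translate([2211, 499, 261]) cube([24, 1448, 143]);
translate([429, 445, 404]) cube([62, 1556, 18]);
translate([604, 445, 404]) cube([62, 1556, 18]);
translate([779, 445, 404]) cube([62, 1556, 18]);
translate([954, 445, 404]) cube([62, 1556, 18]);
translate([1129, 445, 404]) cube([62, 1556, 18]);
translate([1304, 445, 404]) cube([62, 1556, 18]);
translate([1479, 445, 404]) cube([62, 1556, 18]);
translate([1654, 445, 404]) cube([62, 1556, 18]);
translate([1829, 445, 404]) cube([62, 1556, 18]);
translate([2004, 445, 404]) cube([62, 1556, 18]);


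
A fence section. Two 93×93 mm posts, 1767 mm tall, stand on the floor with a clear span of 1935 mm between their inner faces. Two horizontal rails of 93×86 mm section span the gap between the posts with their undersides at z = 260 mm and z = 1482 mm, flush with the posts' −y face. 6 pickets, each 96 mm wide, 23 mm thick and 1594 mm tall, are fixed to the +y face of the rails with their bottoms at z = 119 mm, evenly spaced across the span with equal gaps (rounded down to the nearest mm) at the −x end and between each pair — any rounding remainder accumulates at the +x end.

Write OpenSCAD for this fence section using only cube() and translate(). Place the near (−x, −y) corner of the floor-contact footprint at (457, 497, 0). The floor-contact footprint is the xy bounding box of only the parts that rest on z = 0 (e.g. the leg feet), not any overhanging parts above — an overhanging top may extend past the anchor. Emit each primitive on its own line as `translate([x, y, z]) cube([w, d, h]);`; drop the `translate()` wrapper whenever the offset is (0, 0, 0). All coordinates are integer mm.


translate([457, 497, 0]) cube([93, 93, 1767]);
translate([2485, 497, 0]) cube([93, 93, 1767]);
translate([550, 497, 260]) cube([1935, 93, 86]);
translate([550, 497, 1482]) cube([1935, 93, 86]);
translate([744, 590, 119]) cube([96, 23, 1594]);
translate([1034, 590, 119]) cube([96, 23, 1594]);
translate([1324, 590, 119]) cube([96, 23, 1594]);
translate([1614, 590, 119]) cube([96, 23, 1594]);
translate([1904, 590, 119]) cube([96, 23, 1594]);
translate([2194, 590, 119]) cube([96, 23, 1594]);


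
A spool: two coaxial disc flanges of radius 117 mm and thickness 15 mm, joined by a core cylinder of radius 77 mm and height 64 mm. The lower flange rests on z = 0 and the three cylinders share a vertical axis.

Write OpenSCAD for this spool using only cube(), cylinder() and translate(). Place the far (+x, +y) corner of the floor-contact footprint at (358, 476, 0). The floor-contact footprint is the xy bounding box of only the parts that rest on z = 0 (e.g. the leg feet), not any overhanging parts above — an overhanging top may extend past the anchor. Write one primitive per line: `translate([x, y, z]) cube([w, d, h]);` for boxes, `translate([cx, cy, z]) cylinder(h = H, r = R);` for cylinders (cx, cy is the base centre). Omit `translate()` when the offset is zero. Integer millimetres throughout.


translate([241, 359, 0]) cylinder(h = 15, r = 117);
translate([241, 359, 15]) cylinder(h = 64, r = 77);
translate([241, 359, 79]) cylinder(h = 15, r = 117);


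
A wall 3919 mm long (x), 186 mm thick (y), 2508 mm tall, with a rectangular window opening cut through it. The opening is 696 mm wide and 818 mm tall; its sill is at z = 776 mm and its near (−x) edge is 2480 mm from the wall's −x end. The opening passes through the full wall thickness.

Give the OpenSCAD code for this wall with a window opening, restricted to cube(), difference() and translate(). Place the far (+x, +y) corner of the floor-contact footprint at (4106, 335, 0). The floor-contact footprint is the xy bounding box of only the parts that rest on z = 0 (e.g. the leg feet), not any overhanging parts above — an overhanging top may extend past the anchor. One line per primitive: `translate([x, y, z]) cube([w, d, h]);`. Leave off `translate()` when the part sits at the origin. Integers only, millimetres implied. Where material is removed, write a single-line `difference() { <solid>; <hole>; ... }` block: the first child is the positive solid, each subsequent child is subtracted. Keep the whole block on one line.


difference() { translate([187, 149, 0]) cube([3919, 186, 2508]); translate([2667, 149, 776]) cube([696, 186, 818]); }


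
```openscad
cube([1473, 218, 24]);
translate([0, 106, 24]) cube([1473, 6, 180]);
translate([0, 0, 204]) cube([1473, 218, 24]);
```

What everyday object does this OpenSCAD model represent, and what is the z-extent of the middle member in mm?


An I-beam. The web height is 180 mm.

Two wide flanges with a thin centred web — an I-beam. Overall 228 mm minus two 24 mm flanges gives a web of 228 − 2·24 = 180 mm.


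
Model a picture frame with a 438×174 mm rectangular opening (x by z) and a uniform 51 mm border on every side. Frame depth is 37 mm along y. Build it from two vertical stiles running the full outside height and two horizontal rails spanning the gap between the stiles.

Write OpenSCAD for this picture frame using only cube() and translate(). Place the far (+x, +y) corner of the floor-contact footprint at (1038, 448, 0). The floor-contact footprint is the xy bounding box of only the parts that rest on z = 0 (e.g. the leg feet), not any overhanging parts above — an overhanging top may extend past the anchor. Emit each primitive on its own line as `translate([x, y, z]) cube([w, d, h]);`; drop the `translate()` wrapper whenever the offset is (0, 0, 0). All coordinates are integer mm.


translate([498, 411, 0]) cube([51, 37, 276]);
translate([987, 411, 0]) cube([51, 37, 276]);
translate([549, 411, 0]) cube([438, 37, 51]);
translate([549, 411, 225]) cube([438, 37, 51]);


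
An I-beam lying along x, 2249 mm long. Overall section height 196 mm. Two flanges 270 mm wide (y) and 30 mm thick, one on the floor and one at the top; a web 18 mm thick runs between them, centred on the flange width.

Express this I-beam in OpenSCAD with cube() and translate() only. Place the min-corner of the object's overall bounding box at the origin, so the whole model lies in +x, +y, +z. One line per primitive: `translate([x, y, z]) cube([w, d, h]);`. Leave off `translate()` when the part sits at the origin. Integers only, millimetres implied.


cube([2249, 270, 30]);
translate([0, 126, 30]) cube([2249, 18, 136]);
translate([0, 0, 166]) cube([2249, 270, 30]);


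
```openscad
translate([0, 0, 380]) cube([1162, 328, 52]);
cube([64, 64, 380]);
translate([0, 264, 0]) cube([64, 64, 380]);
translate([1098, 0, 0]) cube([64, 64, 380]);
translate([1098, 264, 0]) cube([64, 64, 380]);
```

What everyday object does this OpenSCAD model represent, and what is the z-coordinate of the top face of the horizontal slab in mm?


A bench. The seat-top height is 432 mm.

A long slab on four corner posts — a bench. The slab sits at z = 380 with thickness 52, so the top is 380 + 52 = 432 mm.


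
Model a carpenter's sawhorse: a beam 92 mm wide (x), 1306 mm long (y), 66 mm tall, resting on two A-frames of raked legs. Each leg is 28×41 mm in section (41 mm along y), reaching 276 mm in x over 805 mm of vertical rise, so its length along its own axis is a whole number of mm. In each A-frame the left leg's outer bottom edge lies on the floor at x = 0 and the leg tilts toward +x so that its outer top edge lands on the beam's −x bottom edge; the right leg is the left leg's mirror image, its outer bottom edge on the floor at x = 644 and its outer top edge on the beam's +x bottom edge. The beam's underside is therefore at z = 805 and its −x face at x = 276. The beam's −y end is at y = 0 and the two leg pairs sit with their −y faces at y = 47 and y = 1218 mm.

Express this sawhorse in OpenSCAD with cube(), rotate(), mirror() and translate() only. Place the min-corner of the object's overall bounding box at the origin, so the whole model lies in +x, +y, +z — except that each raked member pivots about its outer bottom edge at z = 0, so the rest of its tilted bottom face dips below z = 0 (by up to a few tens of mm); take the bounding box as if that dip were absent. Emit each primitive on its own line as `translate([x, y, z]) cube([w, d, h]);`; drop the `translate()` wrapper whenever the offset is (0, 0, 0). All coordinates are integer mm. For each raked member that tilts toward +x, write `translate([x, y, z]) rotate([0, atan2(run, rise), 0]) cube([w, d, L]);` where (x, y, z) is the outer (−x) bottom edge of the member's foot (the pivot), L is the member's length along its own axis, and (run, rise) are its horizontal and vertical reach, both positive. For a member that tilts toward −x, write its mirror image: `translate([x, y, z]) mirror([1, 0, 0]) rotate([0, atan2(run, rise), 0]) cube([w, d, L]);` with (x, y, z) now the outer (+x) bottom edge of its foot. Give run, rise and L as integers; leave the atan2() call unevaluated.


translate([276, 0, 805]) cube([92, 1306, 66]);
translate([0, 47, 0]) rotate([0, atan2(276, 805), 0]) cube([28, 41, 851]);
translate([644, 47, 0]) mirror([1, 0, 0]) rotate([0, atan2(276, 805), 0]) cube([28, 41, 851]);
translate([0, 1218, 0]) rotate([0, atan2(276, 805), 0]) cube([28, 41, 851]);
translate([644, 1218, 0]) mirror([1, 0, 0]) rotate([0, atan2(276, 805), 0]) cube([28, 41, 851]);


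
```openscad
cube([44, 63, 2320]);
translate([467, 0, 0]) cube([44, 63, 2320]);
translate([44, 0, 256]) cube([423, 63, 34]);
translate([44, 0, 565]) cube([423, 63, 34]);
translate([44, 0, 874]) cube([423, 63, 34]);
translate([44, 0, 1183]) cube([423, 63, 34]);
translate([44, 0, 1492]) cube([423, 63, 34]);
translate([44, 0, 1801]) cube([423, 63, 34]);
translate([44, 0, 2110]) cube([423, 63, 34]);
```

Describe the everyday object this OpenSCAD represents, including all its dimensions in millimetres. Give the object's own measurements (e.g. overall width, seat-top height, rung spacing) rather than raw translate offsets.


A straight ladder. Two 44×63 mm vertical rails, 2320 mm tall, stand 511 mm apart (outside-to-outside) with their front faces coplanar on the −y side. 7 rungs, each 63 mm deep and 34 mm tall, span between the inner faces of the rails, front faces flush with the rails. The lowest rung's underside is at z = 256 mm and rungs are spaced 309 mm apart (underside to underside).


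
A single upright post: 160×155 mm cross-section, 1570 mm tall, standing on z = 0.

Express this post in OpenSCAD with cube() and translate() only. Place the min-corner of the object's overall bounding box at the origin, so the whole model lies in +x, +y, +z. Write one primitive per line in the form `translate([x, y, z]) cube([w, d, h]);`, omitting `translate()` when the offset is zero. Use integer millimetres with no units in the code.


cube([160, 155, 1570]);


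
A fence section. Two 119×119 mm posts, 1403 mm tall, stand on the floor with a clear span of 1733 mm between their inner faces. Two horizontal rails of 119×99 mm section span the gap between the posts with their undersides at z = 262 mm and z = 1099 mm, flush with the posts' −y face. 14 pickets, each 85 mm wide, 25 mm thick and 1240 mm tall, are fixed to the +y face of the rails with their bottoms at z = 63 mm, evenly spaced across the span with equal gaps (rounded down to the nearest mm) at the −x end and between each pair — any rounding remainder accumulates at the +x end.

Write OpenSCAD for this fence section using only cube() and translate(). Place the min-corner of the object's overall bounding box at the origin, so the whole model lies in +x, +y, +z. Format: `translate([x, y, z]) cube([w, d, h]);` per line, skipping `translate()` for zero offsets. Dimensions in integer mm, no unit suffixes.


cube([119, 119, 1403]);
translate([1852, 0, 0]) cube([119, 119, 1403]);
translate([119, 0, 262]) cube([1733, 119, 99]);
translate([119, 0, 1099]) cube([1733, 119, 99]);
translate([155, 119, 63]) cube([85, 25, 1240]);
translate([276, 119, 63]) cube([85, 25, 1240]);
translate([397, 119, 63]) cube([85, 25, 1240]);
translate([518, 119, 63]) cube([85, 25, 1240]);
translate([639, 119, 63]) cube([85, 25, 1240]);
translate([760, 119, 63]) cube([85, 25, 1240]);
translate([881, 119, 63]) cube([85, 25, 1240]);
translate([1002, 119, 63]) cube([85, 25, 1240]);
translate([1123, 119, 63]) cube([85, 25, 1240]);
translate([1244, 119, 63]) cube([85, 25, 1240]);
translate([1365, 119, 63]) cube([85, 25, 1240]);
translate([1486, 119, 63]) cube([85, 25, 1240]);
translate([1607, 119, 63]) cube([85, 25, 1240]);
translate([1728, 119, 63]) cube([85, 25, 1240]);


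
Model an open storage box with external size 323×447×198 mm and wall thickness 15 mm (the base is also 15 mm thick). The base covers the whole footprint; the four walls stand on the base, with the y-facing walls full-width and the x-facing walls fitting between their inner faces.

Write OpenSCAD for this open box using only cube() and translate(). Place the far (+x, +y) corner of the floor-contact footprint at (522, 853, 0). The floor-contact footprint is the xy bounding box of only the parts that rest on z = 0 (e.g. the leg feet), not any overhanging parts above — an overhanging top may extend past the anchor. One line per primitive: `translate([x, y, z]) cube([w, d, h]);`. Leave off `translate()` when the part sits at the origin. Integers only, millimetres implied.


translate([199, 406, 0]) cube([323, 447, 15]);
translate([199, 406, 15]) cube([323, 15, 183]);
translate([199, 838, 15]) cube([323, 15, 183]);
translate([199, 421, 15]) cube([15, 417, 183]);
translate([507, 421, 15]) cube([15, 417, 183]);


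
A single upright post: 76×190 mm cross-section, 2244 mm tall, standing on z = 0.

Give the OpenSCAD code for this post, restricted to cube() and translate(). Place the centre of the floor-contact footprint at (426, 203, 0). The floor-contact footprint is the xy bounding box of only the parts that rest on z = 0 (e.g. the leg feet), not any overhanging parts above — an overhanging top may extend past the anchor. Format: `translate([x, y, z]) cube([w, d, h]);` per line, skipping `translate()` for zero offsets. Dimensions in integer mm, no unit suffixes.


translate([388, 108, 0]) cube([76, 190, 2244]);


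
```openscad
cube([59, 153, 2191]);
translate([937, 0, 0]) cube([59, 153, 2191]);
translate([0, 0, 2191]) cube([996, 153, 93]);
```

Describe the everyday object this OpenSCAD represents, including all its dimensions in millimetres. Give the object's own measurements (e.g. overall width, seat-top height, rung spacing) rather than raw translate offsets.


A door frame. The clear opening is 878 mm wide and 2191 mm high. Two 59 mm wide jambs, 153 mm deep, stand either side of the opening from the floor to the top of the opening. A 93 mm thick head sits across the top of both jambs, spanning the full outside width of the frame.


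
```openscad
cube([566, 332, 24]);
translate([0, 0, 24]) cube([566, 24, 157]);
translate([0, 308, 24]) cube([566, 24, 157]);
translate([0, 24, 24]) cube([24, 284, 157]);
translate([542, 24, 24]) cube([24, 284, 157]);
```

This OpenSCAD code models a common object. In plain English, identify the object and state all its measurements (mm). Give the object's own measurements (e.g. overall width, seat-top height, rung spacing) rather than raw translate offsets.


An open-topped rectangular box: outside dimensions 566×332×181 mm, with a uniform wall and base thickness of 24 mm. The base is a full 566×332 slab on the floor; four walls sit on top of the base. The front and back walls (the −y and +y sides) span the full width; the two side walls fit between them.


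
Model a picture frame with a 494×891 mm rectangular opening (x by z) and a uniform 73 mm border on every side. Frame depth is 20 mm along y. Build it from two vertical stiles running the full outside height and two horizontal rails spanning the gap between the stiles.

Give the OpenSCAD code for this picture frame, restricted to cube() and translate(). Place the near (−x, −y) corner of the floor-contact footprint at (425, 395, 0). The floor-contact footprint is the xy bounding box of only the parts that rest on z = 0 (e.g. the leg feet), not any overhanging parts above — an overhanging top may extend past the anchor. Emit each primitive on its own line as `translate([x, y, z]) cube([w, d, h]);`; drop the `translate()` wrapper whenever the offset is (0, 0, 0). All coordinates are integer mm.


translate([425, 395, 0]) cube([73, 20, 1037]);
translate([992, 395, 0]) cube([73, 20, 1037]);
translate([498, 395, 0]) cube([494, 20, 73]);
translate([498, 395, 964]) cube([494, 20, 73]);


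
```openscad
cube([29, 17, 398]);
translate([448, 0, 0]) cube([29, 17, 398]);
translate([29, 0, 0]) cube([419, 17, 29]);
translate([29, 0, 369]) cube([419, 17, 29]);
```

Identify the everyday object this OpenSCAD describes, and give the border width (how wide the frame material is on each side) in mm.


A picture frame. The border width is 29 mm.

Four thin pieces enclosing a rectangular opening — a picture frame. The two full-height stiles are 398 mm tall; the top rail sits at z = 369 and is 29 mm tall, so the border above the opening is 398 − 369 = 29 mm, matching the stile x-width.


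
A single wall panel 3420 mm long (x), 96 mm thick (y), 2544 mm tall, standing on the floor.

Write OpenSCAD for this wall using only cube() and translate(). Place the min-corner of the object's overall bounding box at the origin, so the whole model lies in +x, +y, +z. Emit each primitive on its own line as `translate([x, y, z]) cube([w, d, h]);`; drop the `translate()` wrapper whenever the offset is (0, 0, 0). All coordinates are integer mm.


cube([3420, 96, 2544]);


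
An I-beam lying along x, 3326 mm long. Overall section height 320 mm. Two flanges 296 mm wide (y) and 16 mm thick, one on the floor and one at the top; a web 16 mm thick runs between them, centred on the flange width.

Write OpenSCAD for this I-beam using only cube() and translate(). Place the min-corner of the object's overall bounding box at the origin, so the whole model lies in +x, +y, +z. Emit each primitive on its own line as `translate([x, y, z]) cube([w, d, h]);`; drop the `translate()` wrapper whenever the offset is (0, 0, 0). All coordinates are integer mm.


cube([3326, 296, 16]);
translate([0, 140, 16]) cube([3326, 16, 288]);
translate([0, 0, 304]) cube([3326, 296, 16]);


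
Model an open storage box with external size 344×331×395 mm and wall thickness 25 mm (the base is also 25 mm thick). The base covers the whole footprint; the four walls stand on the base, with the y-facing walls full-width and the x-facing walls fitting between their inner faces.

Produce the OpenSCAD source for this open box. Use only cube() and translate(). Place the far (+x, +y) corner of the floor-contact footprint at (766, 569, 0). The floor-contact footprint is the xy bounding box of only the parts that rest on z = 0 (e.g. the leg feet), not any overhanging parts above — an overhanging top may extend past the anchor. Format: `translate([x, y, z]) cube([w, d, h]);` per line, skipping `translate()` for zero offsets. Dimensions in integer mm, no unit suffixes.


translate([422, 238, 0]) cube([344, 331, 25]);
translate([422, 238, 25]) cube([344, 25, 370]);
translate([422, 544, 25]) cube([344, 25, 370]);
translate([422, 263, 25]) cube([25, 281, 370]);
translate([741, 263, 25]) cube([25, 281, 370]);


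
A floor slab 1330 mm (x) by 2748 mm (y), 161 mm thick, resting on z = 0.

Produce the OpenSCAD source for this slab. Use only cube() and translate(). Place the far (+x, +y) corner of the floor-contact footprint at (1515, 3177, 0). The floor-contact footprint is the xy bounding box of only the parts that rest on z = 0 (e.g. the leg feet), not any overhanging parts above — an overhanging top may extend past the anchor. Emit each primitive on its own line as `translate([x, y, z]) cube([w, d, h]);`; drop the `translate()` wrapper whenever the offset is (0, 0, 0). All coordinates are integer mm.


translate([185, 429, 0]) cube([1330, 2748, 161]);


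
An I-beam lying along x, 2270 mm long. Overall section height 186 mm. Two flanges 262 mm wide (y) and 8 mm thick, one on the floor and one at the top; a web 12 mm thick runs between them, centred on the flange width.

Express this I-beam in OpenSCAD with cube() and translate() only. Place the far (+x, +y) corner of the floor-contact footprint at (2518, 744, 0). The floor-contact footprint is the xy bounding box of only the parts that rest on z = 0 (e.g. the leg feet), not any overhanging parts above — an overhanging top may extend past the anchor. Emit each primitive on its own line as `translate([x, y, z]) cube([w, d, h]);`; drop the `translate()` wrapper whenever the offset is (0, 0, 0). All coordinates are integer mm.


translate([248, 482, 0]) cube([2270, 262, 8]);
translate([248, 607, 8]) cube([2270, 12, 170]);
translate([248, 482, 178]) cube([2270, 262, 8]);


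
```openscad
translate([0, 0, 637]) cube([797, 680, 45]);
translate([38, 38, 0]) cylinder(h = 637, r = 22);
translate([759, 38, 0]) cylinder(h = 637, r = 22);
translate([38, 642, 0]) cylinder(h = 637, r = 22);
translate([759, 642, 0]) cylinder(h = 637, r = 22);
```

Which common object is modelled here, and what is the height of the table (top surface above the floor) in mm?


A table. The table height is 682 mm.

A 797×680×45 slab sits at z = 637 on four Ø44 mm round legs — a table. The top surface is at 637 + 45 = 682 mm.


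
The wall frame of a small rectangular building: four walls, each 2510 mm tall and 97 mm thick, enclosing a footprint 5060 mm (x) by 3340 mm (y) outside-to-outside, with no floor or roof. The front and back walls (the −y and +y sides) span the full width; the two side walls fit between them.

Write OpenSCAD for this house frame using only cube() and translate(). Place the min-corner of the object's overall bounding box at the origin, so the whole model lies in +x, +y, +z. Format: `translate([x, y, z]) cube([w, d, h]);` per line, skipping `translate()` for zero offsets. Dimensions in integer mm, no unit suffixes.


cube([5060, 97, 2510]);
translate([0, 3243, 0]) cube([5060, 97, 2510]);
translate([0, 97, 0]) cube([97, 3146, 2510]);
translate([4963, 97, 0]) cube([97, 3146, 2510]);


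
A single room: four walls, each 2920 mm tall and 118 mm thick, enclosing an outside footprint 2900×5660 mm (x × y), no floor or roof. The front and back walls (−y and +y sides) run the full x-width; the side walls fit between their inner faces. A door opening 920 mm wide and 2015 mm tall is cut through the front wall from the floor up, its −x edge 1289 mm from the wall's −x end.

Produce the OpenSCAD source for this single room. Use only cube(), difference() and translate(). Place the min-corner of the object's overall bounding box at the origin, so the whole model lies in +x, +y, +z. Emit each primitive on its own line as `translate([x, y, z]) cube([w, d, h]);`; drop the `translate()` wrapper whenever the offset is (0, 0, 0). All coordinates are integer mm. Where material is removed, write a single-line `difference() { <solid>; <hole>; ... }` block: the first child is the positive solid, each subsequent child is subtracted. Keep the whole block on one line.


difference() { cube([2900, 118, 2920]); translate([1289, 0, 0]) cube([920, 118, 2015]); }
translate([0, 5542, 0]) cube([2900, 118, 2920]);
translate([0, 118, 0]) cube([118, 5424, 2920]);
translate([2782, 118, 0]) cube([118, 5424, 2920]);
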